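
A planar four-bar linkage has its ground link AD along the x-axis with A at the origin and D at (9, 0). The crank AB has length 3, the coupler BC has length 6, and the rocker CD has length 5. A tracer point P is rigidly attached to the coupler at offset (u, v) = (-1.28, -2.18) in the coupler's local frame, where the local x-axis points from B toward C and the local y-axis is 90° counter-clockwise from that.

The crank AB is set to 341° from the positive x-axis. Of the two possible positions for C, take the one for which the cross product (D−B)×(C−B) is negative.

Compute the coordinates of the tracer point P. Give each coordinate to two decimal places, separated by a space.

A=(0,0), D=(9.00,0)
B = A + 3.00·(cos341°, sin341°) = (2.8366, -0.9767)
|BD| = 6.2404
circle(B,6.00) ∩ circle(D,5.00): a=4.0015, h=4.4708
  candidates: C₊=(6.0890,4.0653) cross=27.899; C₋=(7.4885,-4.7661) cross=-27.899
  mode - wants cross < 0 → take C=(7.4885,-4.7661) (cross=-27.899)
ex = (C−B)/|BC| = (0.7753,-0.6316); ey = (0.6316,0.7753)
P = B + -1.28·ex + -2.18·ey = (0.4673,-1.8585)

0.47 -1.86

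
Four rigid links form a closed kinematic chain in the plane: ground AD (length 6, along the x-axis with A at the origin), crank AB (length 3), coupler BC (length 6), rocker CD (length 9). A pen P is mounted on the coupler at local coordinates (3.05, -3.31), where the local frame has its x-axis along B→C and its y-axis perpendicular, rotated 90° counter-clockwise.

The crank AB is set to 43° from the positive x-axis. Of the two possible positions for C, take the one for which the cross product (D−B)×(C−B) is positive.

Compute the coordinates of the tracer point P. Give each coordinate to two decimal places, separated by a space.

5.38 5.22

A=(0,0), D=(6.00,0)
B = A + 3.00·(cos43°, sin43°) = (2.1941, 2.0460)
|BD| = 4.3210
circle(B,6.00) ∩ circle(D,9.00): a=-3.0466, h=5.1690
  candidates: C₊=(1.9581,8.0414) cross=22.335; C₋=(-2.9369,-1.0643) cross=-22.335
  mode + wants cross > 0 → take C=(1.9581,8.0414) (cross=22.335)
ex = (C−B)/|BC| = (-0.0393,0.9992); ey = (-0.9992,-0.0393)
P = B + 3.05·ex + -3.31·ey = (5.3816,5.2238)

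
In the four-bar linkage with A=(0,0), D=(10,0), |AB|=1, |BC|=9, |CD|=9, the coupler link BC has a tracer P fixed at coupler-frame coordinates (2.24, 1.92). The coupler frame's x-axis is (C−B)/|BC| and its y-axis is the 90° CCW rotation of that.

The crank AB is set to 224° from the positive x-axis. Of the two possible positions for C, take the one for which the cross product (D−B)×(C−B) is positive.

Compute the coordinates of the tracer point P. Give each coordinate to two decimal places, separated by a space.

-1.11 2.23

A=(0,0), D=(10.00,0)
B = A + 1.00·(cos224°, sin224°) = (-0.7193, -0.6947)
|BD| = 10.7418
circle(B,9.00) ∩ circle(D,9.00): a=5.3709, h=7.2217
  candidates: C₊=(4.1733,6.8593) cross=77.574; C₋=(5.1073,-7.5539) cross=-77.574
  mode + wants cross > 0 → take C=(4.1733,6.8593) (cross=77.574)
ex = (C−B)/|BC| = (0.5436,0.8393); ey = (-0.8393,0.5436)
P = B + 2.24·ex + 1.92·ey = (-1.1131,2.2292)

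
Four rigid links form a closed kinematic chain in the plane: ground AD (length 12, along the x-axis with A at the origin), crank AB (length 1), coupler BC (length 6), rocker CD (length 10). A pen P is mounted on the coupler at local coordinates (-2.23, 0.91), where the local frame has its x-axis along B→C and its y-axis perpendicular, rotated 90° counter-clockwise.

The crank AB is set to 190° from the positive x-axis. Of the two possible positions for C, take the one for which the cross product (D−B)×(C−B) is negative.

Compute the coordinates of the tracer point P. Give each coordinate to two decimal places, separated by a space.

A=(0,0), D=(12.00,0)
B = A + 1.00·(cos190°, sin190°) = (-0.9848, -0.1736)
|BD| = 12.9860
circle(B,6.00) ∩ circle(D,10.00): a=4.0288, h=4.4462
  candidates: C₊=(2.9842,4.3260) cross=57.738; C₋=(3.1031,-4.5656) cross=-57.738
  mode - wants cross < 0 → take C=(3.1031,-4.5656) (cross=-57.738)
ex = (C−B)/|BC| = (0.6813,-0.7320); ey = (0.7320,0.6813)
P = B + -2.23·ex + 0.91·ey = (-1.8380,2.0787)

-1.84 2.08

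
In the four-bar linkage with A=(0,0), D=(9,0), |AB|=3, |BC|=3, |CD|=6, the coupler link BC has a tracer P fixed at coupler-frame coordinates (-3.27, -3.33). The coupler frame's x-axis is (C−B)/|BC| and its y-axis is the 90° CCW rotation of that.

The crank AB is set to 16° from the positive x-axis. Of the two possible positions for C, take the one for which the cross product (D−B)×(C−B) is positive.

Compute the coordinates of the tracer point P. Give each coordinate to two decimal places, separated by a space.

4.51 -3.55

A=(0,0), D=(9.00,0)
B = A + 3.00·(cos16°, sin16°) = (2.8838, 0.8269)
|BD| = 6.1719
circle(B,3.00) ∩ circle(D,6.00): a=0.8986, h=2.8623
  candidates: C₊=(4.1578,3.5430) cross=17.665; C₋=(3.3908,-2.1299) cross=-17.665
  mode + wants cross > 0 → take C=(4.1578,3.5430) (cross=17.665)
ex = (C−B)/|BC| = (0.4247,0.9054); ey = (-0.9054,0.4247)
P = B + -3.27·ex + -3.33·ey = (4.5100,-3.5477)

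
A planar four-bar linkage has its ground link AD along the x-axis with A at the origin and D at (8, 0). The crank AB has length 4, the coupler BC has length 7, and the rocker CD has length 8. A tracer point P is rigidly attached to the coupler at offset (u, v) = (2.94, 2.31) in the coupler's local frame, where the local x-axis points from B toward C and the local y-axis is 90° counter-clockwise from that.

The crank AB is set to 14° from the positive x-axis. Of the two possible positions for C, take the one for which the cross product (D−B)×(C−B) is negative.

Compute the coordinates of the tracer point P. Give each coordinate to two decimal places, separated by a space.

5.62 -2.34

A=(0,0), D=(8.00,0)
B = A + 4.00·(cos14°, sin14°) = (3.8812, 0.9677)
|BD| = 4.2310
circle(B,7.00) ∩ circle(D,8.00): a=0.3428, h=6.9916
  candidates: C₊=(5.8140,7.6956) cross=29.581; C₋=(2.6158,-5.9170) cross=-29.581
  mode - wants cross < 0 → take C=(2.6158,-5.9170) (cross=-29.581)
ex = (C−B)/|BC| = (-0.1808,-0.9835); ey = (0.9835,-0.1808)
P = B + 2.94·ex + 2.31·ey = (5.6217,-2.3414)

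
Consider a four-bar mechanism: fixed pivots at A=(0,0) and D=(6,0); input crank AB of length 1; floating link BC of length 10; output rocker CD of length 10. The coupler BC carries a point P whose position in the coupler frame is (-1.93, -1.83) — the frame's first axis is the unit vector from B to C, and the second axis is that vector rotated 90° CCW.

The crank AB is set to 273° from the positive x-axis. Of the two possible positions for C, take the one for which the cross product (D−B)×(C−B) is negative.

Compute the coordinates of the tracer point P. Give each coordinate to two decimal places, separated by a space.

A=(0,0), D=(6.00,0)
B = A + 1.00·(cos273°, sin273°) = (0.0523, -0.9986)
|BD| = 6.0309
circle(B,10.00) ∩ circle(D,10.00): a=3.0155, h=9.5345
  candidates: C₊=(1.4474,8.9036) cross=57.502; C₋=(4.6049,-9.9022) cross=-57.502
  mode - wants cross < 0 → take C=(4.6049,-9.9022) (cross=-57.502)
ex = (C−B)/|BC| = (0.4553,-0.8904); ey = (0.8904,0.4553)
P = B + -1.93·ex + -1.83·ey = (-2.4557,-0.1134)

-2.46 -0.11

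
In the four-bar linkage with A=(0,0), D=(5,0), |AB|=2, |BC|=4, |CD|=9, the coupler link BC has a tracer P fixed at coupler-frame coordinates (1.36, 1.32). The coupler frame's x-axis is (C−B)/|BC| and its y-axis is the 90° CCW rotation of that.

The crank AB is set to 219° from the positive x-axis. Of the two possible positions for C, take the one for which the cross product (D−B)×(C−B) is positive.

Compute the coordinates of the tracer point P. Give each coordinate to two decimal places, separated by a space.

-3.40 -0.85

A=(0,0), D=(5.00,0)
B = A + 2.00·(cos219°, sin219°) = (-1.5543, -1.2586)
|BD| = 6.6740
circle(B,4.00) ∩ circle(D,9.00): a=-1.5326, h=3.6948
  candidates: C₊=(-3.7562,2.0808) cross=24.659; C₋=(-2.3626,-5.1761) cross=-24.659
  mode + wants cross > 0 → take C=(-3.7562,2.0808) (cross=24.659)
ex = (C−B)/|BC| = (-0.5505,0.8349); ey = (-0.8349,-0.5505)
P = B + 1.36·ex + 1.32·ey = (-3.4049,-0.8499)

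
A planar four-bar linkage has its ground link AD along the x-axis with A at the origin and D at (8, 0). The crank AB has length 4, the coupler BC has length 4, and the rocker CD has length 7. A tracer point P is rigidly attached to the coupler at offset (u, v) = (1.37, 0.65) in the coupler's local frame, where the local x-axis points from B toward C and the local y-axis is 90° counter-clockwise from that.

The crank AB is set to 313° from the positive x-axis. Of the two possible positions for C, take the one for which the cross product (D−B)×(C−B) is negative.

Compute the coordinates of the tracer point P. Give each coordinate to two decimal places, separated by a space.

A=(0,0), D=(8.00,0)
B = A + 4.00·(cos313°, sin313°) = (2.7280, -2.9254)
|BD| = 6.0293
circle(B,4.00) ∩ circle(D,7.00): a=0.2780, h=3.9903
  candidates: C₊=(1.0349,0.6986) cross=24.059; C₋=(4.9072,-6.2797) cross=-24.059
  mode - wants cross < 0 → take C=(4.9072,-6.2797) (cross=-24.059)
ex = (C−B)/|BC| = (0.5448,-0.8386); ey = (0.8386,0.5448)
P = B + 1.37·ex + 0.65·ey = (4.0194,-3.7201)

4.02 -3.72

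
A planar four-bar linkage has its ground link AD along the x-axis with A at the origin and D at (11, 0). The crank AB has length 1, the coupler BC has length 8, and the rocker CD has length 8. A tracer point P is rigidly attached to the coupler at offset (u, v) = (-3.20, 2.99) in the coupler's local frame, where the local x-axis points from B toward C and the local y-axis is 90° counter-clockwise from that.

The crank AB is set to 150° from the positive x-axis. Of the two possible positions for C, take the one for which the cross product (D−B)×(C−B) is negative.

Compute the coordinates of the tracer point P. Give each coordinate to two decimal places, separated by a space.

-1.05 4.88

A=(0,0), D=(11.00,0)
B = A + 1.00·(cos150°, sin150°) = (-0.8660, 0.5000)
|BD| = 11.8766
circle(B,8.00) ∩ circle(D,8.00): a=5.9383, h=5.3607
  candidates: C₊=(5.2927,5.6059) cross=63.666; C₋=(4.8413,-5.1059) cross=-63.666
  mode - wants cross < 0 → take C=(4.8413,-5.1059) (cross=-63.666)
ex = (C−B)/|BC| = (0.7134,-0.7007); ey = (0.7007,0.7134)
P = B + -3.20·ex + 2.99·ey = (-1.0537,4.8755)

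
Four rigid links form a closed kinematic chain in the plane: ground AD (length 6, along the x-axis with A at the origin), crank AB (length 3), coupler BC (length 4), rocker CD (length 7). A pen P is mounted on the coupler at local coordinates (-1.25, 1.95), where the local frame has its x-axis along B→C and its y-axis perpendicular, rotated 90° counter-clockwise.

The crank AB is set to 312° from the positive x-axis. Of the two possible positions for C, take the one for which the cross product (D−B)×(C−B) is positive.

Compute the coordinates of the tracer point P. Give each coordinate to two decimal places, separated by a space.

1.65 -4.52

A=(0,0), D=(6.00,0)
B = A + 3.00·(cos312°, sin312°) = (2.0074, -2.2294)
|BD| = 4.5729
circle(B,4.00) ∩ circle(D,7.00): a=-1.3218, h=3.7753
  candidates: C₊=(-0.9872,0.4224) cross=17.264; C₋=(2.6939,-6.1701) cross=-17.264
  mode + wants cross > 0 → take C=(-0.9872,0.4224) (cross=17.264)
ex = (C−B)/|BC| = (-0.7487,0.6630); ey = (-0.6630,-0.7487)
P = B + -1.25·ex + 1.95·ey = (1.6505,-4.5180)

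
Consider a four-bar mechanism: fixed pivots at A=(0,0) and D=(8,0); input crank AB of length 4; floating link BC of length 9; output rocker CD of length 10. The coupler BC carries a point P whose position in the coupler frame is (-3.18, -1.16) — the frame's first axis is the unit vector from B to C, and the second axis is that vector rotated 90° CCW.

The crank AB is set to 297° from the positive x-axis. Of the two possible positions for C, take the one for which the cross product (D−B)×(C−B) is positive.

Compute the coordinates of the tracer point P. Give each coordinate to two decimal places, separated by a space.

3.79 -6.32

A=(0,0), D=(8.00,0)
B = A + 4.00·(cos297°, sin297°) = (1.8160, -3.5640)
|BD| = 7.1375
circle(B,9.00) ∩ circle(D,10.00): a=2.2378, h=8.7174
  candidates: C₊=(-0.5981,5.1062) cross=62.221; C₋=(8.1077,-9.9994) cross=-62.221
  mode + wants cross > 0 → take C=(-0.5981,5.1062) (cross=62.221)
ex = (C−B)/|BC| = (-0.2682,0.9634); ey = (-0.9634,-0.2682)
P = B + -3.18·ex + -1.16·ey = (3.7864,-6.3164)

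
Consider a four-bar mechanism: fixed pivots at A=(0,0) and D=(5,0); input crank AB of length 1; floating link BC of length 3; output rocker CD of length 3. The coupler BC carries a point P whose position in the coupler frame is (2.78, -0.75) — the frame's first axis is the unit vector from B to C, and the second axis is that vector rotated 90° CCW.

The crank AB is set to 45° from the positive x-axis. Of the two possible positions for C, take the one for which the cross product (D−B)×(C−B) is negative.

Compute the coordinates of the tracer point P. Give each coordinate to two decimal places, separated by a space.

1.79 -1.96

A=(0,0), D=(5.00,0)
B = A + 1.00·(cos45°, sin45°) = (0.7071, 0.7071)
|BD| = 4.3507
circle(B,3.00) ∩ circle(D,3.00): a=2.1754, h=2.0659
  candidates: C₊=(3.1893,2.3919) cross=8.988; C₋=(2.5178,-1.6848) cross=-8.988
  mode - wants cross < 0 → take C=(2.5178,-1.6848) (cross=-8.988)
ex = (C−B)/|BC| = (0.6036,-0.7973); ey = (0.7973,0.6036)
P = B + 2.78·ex + -0.75·ey = (1.7870,-1.9621)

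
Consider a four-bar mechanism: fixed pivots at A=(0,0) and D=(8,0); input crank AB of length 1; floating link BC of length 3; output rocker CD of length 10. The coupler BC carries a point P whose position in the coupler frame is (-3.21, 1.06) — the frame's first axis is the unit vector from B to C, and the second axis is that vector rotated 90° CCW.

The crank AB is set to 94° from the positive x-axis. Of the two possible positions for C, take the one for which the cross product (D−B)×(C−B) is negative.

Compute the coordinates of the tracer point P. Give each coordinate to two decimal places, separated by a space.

A=(0,0), D=(8.00,0)
B = A + 1.00·(cos94°, sin94°) = (-0.0698, 0.9976)
|BD| = 8.1312
circle(B,3.00) ∩ circle(D,10.00): a=-1.5302, h=2.5804
  candidates: C₊=(-1.2718,3.7462) cross=20.982; C₋=(-1.9049,-1.3757) cross=-20.982
  mode - wants cross < 0 → take C=(-1.9049,-1.3757) (cross=-20.982)
ex = (C−B)/|BC| = (-0.6117,-0.7911); ey = (0.7911,-0.6117)
P = B + -3.21·ex + 1.06·ey = (2.7324,2.8885)

2.73 2.89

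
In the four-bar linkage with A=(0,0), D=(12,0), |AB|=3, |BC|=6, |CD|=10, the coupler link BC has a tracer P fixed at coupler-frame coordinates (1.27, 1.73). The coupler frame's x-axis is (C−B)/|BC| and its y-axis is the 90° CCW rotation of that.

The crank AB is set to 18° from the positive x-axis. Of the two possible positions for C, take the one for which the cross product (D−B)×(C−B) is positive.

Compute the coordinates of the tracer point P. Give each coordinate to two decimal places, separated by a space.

1.56 2.64

A=(0,0), D=(12.00,0)
B = A + 3.00·(cos18°, sin18°) = (2.8532, 0.9271)
|BD| = 9.1937
circle(B,6.00) ∩ circle(D,10.00): a=1.1162, h=5.8953
  candidates: C₊=(4.5581,6.6797) cross=54.199; C₋=(3.3692,-5.0507) cross=-54.199
  mode + wants cross > 0 → take C=(4.5581,6.6797) (cross=54.199)
ex = (C−B)/|BC| = (0.2842,0.9588); ey = (-0.9588,0.2842)
P = B + 1.27·ex + 1.73·ey = (1.5554,2.6363)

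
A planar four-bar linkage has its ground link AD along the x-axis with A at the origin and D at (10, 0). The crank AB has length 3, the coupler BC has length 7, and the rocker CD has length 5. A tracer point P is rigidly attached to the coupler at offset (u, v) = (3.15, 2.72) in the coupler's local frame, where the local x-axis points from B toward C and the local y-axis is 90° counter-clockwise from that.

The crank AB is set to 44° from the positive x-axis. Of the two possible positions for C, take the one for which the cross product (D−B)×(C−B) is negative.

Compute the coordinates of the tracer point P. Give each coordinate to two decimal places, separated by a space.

A=(0,0), D=(10.00,0)
B = A + 3.00·(cos44°, sin44°) = (2.1580, 2.0840)
|BD| = 8.1142
circle(B,7.00) ∩ circle(D,5.00): a=5.5360, h=4.2840
  candidates: C₊=(8.6086,4.8025) cross=34.761; C₋=(6.4080,-3.4782) cross=-34.761
  mode - wants cross < 0 → take C=(6.4080,-3.4782) (cross=-34.761)
ex = (C−B)/|BC| = (0.6071,-0.7946); ey = (0.7946,0.6071)
P = B + 3.15·ex + 2.72·ey = (6.2318,1.2324)

6.23 1.23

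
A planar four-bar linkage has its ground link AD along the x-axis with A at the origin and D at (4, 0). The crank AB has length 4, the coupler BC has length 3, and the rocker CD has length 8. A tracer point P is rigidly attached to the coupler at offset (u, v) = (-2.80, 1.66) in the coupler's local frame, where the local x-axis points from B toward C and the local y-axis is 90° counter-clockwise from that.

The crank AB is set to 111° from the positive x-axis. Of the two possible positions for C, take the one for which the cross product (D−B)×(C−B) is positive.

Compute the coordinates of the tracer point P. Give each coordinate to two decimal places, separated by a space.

-3.86 1.57

A=(0,0), D=(4.00,0)
B = A + 4.00·(cos111°, sin111°) = (-1.4335, 3.7343)
|BD| = 6.5930
circle(B,3.00) ∩ circle(D,8.00): a=-0.8746, h=2.8697
  candidates: C₊=(-0.5288,6.5947) cross=18.920; C₋=(-3.7796,1.8647) cross=-18.920
  mode + wants cross > 0 → take C=(-0.5288,6.5947) (cross=18.920)
ex = (C−B)/|BC| = (0.3015,0.9535); ey = (-0.9535,0.3015)
P = B + -2.80·ex + 1.66·ey = (-3.8605,1.5652)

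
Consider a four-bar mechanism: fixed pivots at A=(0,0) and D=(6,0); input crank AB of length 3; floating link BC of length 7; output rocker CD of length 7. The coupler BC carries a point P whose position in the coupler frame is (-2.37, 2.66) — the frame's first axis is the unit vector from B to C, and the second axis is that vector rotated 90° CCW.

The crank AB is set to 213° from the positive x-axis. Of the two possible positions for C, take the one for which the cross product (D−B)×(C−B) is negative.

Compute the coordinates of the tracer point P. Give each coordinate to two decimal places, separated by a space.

-2.57 1.93

A=(0,0), D=(6.00,0)
B = A + 3.00·(cos213°, sin213°) = (-2.5160, -1.6339)
|BD| = 8.6713
circle(B,7.00) ∩ circle(D,7.00): a=4.3357, h=5.4956
  candidates: C₊=(0.7065,4.5802) cross=47.654; C₋=(2.7775,-6.2141) cross=-47.654
  mode - wants cross < 0 → take C=(2.7775,-6.2141) (cross=-47.654)
ex = (C−B)/|BC| = (0.7562,-0.6543); ey = (0.6543,0.7562)
P = B + -2.37·ex + 2.66·ey = (-2.5678,1.9284)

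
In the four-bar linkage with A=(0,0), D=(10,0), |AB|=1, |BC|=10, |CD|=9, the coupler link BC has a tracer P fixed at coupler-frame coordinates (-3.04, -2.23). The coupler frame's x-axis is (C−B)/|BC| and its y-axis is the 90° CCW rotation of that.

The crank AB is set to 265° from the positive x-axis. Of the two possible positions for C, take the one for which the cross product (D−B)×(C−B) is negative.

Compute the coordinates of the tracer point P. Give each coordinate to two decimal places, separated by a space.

A=(0,0), D=(10.00,0)
B = A + 1.00·(cos265°, sin265°) = (-0.0872, -0.9962)
|BD| = 10.1362
circle(B,10.00) ∩ circle(D,9.00): a=6.0053, h=7.9960
  candidates: C₊=(5.1033,7.5513) cross=81.049; C₋=(6.6750,-8.3633) cross=-81.049
  mode - wants cross < 0 → take C=(6.6750,-8.3633) (cross=-81.049)
ex = (C−B)/|BC| = (0.6762,-0.7367); ey = (0.7367,0.6762)
P = B + -3.04·ex + -2.23·ey = (-3.7857,-0.2646)

-3.79 -0.26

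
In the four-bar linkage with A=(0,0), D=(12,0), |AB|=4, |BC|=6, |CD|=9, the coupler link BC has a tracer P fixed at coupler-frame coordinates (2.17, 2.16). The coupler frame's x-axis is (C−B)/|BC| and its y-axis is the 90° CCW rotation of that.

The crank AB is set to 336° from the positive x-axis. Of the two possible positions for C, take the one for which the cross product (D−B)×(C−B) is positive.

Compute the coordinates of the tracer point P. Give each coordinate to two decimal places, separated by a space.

A=(0,0), D=(12.00,0)
B = A + 4.00·(cos336°, sin336°) = (3.6542, -1.6269)
|BD| = 8.5029
circle(B,6.00) ∩ circle(D,9.00): a=1.6053, h=5.7813
  candidates: C₊=(4.1236,4.3547) cross=49.158; C₋=(6.3360,-6.9942) cross=-49.158
  mode + wants cross > 0 → take C=(4.1236,4.3547) (cross=49.158)
ex = (C−B)/|BC| = (0.0782,0.9969); ey = (-0.9969,0.0782)
P = B + 2.17·ex + 2.16·ey = (1.6706,0.7054)

1.67 0.71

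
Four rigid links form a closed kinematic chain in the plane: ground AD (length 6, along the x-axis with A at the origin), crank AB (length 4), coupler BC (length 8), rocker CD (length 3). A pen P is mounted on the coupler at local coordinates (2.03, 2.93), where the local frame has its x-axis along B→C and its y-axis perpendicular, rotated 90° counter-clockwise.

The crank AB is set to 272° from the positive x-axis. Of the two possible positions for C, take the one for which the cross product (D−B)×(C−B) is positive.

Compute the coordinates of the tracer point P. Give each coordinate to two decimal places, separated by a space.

A=(0,0), D=(6.00,0)
B = A + 4.00·(cos272°, sin272°) = (0.1396, -3.9976)
|BD| = 7.0940
circle(B,8.00) ∩ circle(D,3.00): a=7.4235, h=2.9818
  candidates: C₊=(4.5919,2.6490) cross=21.153; C₋=(7.9525,-2.2776) cross=-21.153
  mode + wants cross > 0 → take C=(4.5919,2.6490) (cross=21.153)
ex = (C−B)/|BC| = (0.5565,0.8308); ey = (-0.8308,0.5565)
P = B + 2.03·ex + 2.93·ey = (-1.1649,-0.6803)

-1.16 -0.68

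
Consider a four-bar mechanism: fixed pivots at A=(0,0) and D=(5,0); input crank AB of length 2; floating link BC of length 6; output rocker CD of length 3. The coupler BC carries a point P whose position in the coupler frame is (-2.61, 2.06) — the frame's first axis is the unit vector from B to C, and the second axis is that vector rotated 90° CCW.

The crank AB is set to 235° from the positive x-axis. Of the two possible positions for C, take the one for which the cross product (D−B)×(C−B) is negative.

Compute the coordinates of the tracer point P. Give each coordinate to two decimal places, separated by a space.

-3.23 0.95

A=(0,0), D=(5.00,0)
B = A + 2.00·(cos235°, sin235°) = (-1.1472, -1.6383)
|BD| = 6.3617
circle(B,6.00) ∩ circle(D,3.00): a=5.3029, h=2.8069
  candidates: C₊=(3.2541,2.4396) cross=17.857; C₋=(4.6998,-2.9849) cross=-17.857
  mode - wants cross < 0 → take C=(4.6998,-2.9849) (cross=-17.857)
ex = (C−B)/|BC| = (0.9745,-0.2244); ey = (0.2244,0.9745)
P = B + -2.61·ex + 2.06·ey = (-3.2282,0.9549)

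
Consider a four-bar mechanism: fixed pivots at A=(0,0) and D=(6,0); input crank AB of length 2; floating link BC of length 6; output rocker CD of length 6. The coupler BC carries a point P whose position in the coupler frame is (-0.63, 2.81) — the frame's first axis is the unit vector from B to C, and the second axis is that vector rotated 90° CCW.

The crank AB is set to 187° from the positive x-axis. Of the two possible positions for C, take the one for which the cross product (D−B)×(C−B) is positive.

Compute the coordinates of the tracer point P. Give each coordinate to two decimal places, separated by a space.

-4.54 1.08

A=(0,0), D=(6.00,0)
B = A + 2.00·(cos187°, sin187°) = (-1.9851, -0.2437)
|BD| = 7.9888
circle(B,6.00) ∩ circle(D,6.00): a=3.9944, h=4.4771
  candidates: C₊=(1.8709,4.3532) cross=35.767; C₋=(2.1441,-4.5969) cross=-35.767
  mode + wants cross > 0 → take C=(1.8709,4.3532) (cross=35.767)
ex = (C−B)/|BC| = (0.6427,0.7662); ey = (-0.7662,0.6427)
P = B + -0.63·ex + 2.81·ey = (-4.5429,1.0795)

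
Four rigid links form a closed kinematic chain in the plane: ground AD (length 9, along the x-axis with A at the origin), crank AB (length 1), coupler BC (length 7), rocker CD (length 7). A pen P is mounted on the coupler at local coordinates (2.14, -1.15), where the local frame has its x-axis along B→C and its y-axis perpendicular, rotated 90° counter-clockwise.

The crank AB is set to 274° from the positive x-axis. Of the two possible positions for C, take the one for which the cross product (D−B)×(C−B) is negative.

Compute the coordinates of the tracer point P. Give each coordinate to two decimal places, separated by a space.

A=(0,0), D=(9.00,0)
B = A + 1.00·(cos274°, sin274°) = (0.0698, -0.9976)
|BD| = 8.9858
circle(B,7.00) ∩ circle(D,7.00): a=4.4929, h=5.3679
  candidates: C₊=(3.9390,4.8359) cross=48.234; C₋=(5.1308,-5.8335) cross=-48.234
  mode - wants cross < 0 → take C=(5.1308,-5.8335) (cross=-48.234)
ex = (C−B)/|BC| = (0.7230,-0.6908); ey = (0.6908,0.7230)
P = B + 2.14·ex + -1.15·ey = (0.8225,-3.3074)

0.82 -3.31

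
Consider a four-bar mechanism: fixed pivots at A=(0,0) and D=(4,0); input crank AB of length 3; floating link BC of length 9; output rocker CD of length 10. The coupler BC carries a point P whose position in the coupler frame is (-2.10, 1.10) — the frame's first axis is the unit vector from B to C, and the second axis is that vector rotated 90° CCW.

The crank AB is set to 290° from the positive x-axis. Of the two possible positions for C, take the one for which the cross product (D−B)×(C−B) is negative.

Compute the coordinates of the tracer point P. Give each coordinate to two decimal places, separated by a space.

0.45 -0.52

A=(0,0), D=(4.00,0)
B = A + 3.00·(cos290°, sin290°) = (1.0261, -2.8191)
|BD| = 4.0977
circle(B,9.00) ∩ circle(D,10.00): a=-0.2695, h=8.9960
  candidates: C₊=(-5.3584,3.5244) cross=36.863; C₋=(7.0193,-9.5333) cross=-36.863
  mode - wants cross < 0 → take C=(7.0193,-9.5333) (cross=-36.863)
ex = (C−B)/|BC| = (0.6659,-0.7460); ey = (0.7460,0.6659)
P = B + -2.10·ex + 1.10·ey = (0.4483,-0.5199)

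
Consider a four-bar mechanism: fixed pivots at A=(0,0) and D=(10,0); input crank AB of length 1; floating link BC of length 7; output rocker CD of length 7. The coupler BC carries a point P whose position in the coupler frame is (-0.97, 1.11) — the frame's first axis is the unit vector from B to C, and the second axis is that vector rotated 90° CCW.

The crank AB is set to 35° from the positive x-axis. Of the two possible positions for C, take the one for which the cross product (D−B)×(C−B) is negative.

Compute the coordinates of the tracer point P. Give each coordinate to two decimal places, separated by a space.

A=(0,0), D=(10.00,0)
B = A + 1.00·(cos35°, sin35°) = (0.8192, 0.5736)
|BD| = 9.1987
circle(B,7.00) ∩ circle(D,7.00): a=4.5994, h=5.2769
  candidates: C₊=(5.7386,5.5534) cross=48.541; C₋=(5.0805,-4.9799) cross=-48.541
  mode - wants cross < 0 → take C=(5.0805,-4.9799) (cross=-48.541)
ex = (C−B)/|BC| = (0.6088,-0.7933); ey = (0.7933,0.6088)
P = B + -0.97·ex + 1.11·ey = (1.1093,2.0189)

1.11 2.02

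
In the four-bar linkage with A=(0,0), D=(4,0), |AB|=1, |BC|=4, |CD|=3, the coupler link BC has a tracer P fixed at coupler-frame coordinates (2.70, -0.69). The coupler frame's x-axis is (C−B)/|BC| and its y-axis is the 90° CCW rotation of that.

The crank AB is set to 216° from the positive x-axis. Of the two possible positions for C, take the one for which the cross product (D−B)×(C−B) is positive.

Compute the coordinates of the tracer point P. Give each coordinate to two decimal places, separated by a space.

1.58 0.84

A=(0,0), D=(4.00,0)
B = A + 1.00·(cos216°, sin216°) = (-0.8090, -0.5878)
|BD| = 4.8448
circle(B,4.00) ∩ circle(D,3.00): a=3.1448, h=2.4719
  candidates: C₊=(2.0127,2.2474) cross=11.976; C₋=(2.6125,-2.6598) cross=-11.976
  mode + wants cross > 0 → take C=(2.0127,2.2474) (cross=11.976)
ex = (C−B)/|BC| = (0.7054,0.7088); ey = (-0.7088,0.7054)
P = B + 2.70·ex + -0.69·ey = (1.5847,0.8392)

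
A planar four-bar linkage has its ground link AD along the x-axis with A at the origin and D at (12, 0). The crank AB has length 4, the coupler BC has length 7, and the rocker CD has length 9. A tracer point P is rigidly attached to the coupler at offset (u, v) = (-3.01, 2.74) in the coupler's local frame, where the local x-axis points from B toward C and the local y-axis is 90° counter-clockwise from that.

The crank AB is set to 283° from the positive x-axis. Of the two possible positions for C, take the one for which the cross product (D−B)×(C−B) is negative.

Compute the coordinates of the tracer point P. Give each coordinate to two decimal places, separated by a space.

A=(0,0), D=(12.00,0)
B = A + 4.00·(cos283°, sin283°) = (0.8998, -3.8975)
|BD| = 11.7646
circle(B,7.00) ∩ circle(D,9.00): a=4.5223, h=5.3431
  candidates: C₊=(3.3966,2.6421) cross=62.860; C₋=(6.9368,-7.4407) cross=-62.860
  mode - wants cross < 0 → take C=(6.9368,-7.4407) (cross=-62.860)
ex = (C−B)/|BC| = (0.8624,-0.5062); ey = (0.5062,0.8624)
P = B + -3.01·ex + 2.74·ey = (-0.3092,-0.0108)

-0.31 -0.01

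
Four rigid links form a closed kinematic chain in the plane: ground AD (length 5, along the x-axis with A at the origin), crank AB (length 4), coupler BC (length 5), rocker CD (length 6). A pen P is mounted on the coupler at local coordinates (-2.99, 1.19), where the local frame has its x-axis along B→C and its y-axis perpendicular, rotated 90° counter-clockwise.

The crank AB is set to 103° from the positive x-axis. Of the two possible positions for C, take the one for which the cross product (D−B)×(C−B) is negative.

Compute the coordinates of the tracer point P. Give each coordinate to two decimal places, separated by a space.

A=(0,0), D=(5.00,0)
B = A + 4.00·(cos103°, sin103°) = (-0.8998, 3.8975)
|BD| = 7.0709
circle(B,5.00) ∩ circle(D,6.00): a=2.7576, h=4.1708
  candidates: C₊=(3.7000,5.8575) cross=29.491; C₋=(-0.8978,-1.1025) cross=-29.491
  mode - wants cross < 0 → take C=(-0.8978,-1.1025) (cross=-29.491)
ex = (C−B)/|BC| = (0.0004,-1.0000); ey = (1.0000,0.0004)
P = B + -2.99·ex + 1.19·ey = (0.2890,6.8879)

0.29 6.89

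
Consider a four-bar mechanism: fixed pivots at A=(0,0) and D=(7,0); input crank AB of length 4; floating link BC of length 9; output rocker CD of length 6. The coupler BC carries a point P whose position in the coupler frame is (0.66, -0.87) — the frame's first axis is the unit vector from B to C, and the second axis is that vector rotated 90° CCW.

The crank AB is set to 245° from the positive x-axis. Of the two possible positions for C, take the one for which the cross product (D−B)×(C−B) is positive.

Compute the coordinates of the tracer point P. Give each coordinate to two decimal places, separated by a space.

A=(0,0), D=(7.00,0)
B = A + 4.00·(cos245°, sin245°) = (-1.6905, -3.6252)
|BD| = 9.4163
circle(B,9.00) ∩ circle(D,6.00): a=7.0976, h=5.5339
  candidates: C₊=(2.7295,4.2146) cross=52.109; C₋=(6.9906,-6.0000) cross=-52.109
  mode + wants cross > 0 → take C=(2.7295,4.2146) (cross=52.109)
ex = (C−B)/|BC| = (0.4911,0.8711); ey = (-0.8711,0.4911)
P = B + 0.66·ex + -0.87·ey = (-0.6085,-3.4776)

-0.61 -3.48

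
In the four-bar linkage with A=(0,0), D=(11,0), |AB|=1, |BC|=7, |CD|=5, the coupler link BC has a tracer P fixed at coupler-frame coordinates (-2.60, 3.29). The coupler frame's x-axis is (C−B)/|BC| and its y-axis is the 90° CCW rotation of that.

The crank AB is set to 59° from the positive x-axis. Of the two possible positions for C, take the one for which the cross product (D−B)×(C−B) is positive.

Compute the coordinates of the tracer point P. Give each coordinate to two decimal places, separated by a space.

A=(0,0), D=(11.00,0)
B = A + 1.00·(cos59°, sin59°) = (0.5150, 0.8572)
|BD| = 10.5199
circle(B,7.00) ∩ circle(D,5.00): a=6.4007, h=2.8340
  candidates: C₊=(7.1253,3.1602) cross=29.813; C₋=(6.6635,-2.4889) cross=-29.813
  mode + wants cross > 0 → take C=(7.1253,3.1602) (cross=29.813)
ex = (C−B)/|BC| = (0.9443,0.3290); ey = (-0.3290,0.9443)
P = B + -2.60·ex + 3.29·ey = (-3.0226,3.1086)

-3.02 3.11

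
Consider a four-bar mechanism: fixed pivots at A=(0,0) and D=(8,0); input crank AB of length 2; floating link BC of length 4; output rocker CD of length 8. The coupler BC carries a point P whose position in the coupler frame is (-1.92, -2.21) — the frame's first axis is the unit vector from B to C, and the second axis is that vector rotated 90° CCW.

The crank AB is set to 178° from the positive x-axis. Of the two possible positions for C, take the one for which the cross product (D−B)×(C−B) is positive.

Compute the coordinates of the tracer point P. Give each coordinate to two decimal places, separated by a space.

A=(0,0), D=(8.00,0)
B = A + 2.00·(cos178°, sin178°) = (-1.9988, 0.0698)
|BD| = 9.9990
circle(B,4.00) ∩ circle(D,8.00): a=2.5993, h=3.0404
  candidates: C₊=(0.6217,3.0919) cross=30.401; C₋=(0.5792,-2.9886) cross=-30.401
  mode + wants cross > 0 → take C=(0.6217,3.0919) (cross=30.401)
ex = (C−B)/|BC| = (0.6551,0.7555); ey = (-0.7555,0.6551)
P = B + -1.92·ex + -2.21·ey = (-1.5869,-2.8286)

-1.59 -2.83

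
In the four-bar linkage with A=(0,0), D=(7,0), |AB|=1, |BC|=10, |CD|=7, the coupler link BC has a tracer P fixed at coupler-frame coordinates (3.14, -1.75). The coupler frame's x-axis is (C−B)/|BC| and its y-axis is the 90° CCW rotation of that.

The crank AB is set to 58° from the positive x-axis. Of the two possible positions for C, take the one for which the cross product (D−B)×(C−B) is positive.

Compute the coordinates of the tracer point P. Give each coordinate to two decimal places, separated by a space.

A=(0,0), D=(7.00,0)
B = A + 1.00·(cos58°, sin58°) = (0.5299, 0.8480)
|BD| = 6.5254
circle(B,10.00) ∩ circle(D,7.00): a=7.1705, h=6.9702
  candidates: C₊=(8.5455,6.8273) cross=45.484; C₋=(6.7338,-6.9949) cross=-45.484
  mode + wants cross > 0 → take C=(8.5455,6.8273) (cross=45.484)
ex = (C−B)/|BC| = (0.8016,0.5979); ey = (-0.5979,0.8016)
P = B + 3.14·ex + -1.75·ey = (4.0932,1.3228)

4.09 1.32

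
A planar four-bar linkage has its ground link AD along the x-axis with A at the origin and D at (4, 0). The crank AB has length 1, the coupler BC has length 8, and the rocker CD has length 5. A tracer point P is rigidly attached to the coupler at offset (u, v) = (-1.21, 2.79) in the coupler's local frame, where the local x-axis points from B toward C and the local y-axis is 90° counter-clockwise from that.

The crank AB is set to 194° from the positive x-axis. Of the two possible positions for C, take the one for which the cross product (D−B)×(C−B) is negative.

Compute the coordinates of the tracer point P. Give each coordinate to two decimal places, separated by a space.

-0.41 2.75

A=(0,0), D=(4.00,0)
B = A + 1.00·(cos194°, sin194°) = (-0.9703, -0.2419)
|BD| = 4.9762
circle(B,8.00) ∩ circle(D,5.00): a=6.4068, h=4.7910
  candidates: C₊=(5.1960,4.8549) cross=23.841; C₋=(5.6618,-4.7158) cross=-23.841
  mode - wants cross < 0 → take C=(5.6618,-4.7158) (cross=-23.841)
ex = (C−B)/|BC| = (0.8290,-0.5592); ey = (0.5592,0.8290)
P = B + -1.21·ex + 2.79·ey = (-0.4131,2.7477)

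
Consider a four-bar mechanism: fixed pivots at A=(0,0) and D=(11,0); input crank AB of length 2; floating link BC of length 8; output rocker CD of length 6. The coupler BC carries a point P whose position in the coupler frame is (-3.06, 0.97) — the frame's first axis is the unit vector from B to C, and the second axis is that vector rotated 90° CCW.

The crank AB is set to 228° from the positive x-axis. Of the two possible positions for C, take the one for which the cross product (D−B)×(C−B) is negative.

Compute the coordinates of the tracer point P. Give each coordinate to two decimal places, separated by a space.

-3.99 0.32

A=(0,0), D=(11.00,0)
B = A + 2.00·(cos228°, sin228°) = (-1.3383, -1.4863)
|BD| = 12.4275
circle(B,8.00) ∩ circle(D,6.00): a=7.3403, h=3.1813
  candidates: C₊=(5.5689,2.5500) cross=39.535; C₋=(6.3298,-3.7669) cross=-39.535
  mode - wants cross < 0 → take C=(6.3298,-3.7669) (cross=-39.535)
ex = (C−B)/|BC| = (0.9585,-0.2851); ey = (0.2851,0.9585)
P = B + -3.06·ex + 0.97·ey = (-3.9948,0.3158)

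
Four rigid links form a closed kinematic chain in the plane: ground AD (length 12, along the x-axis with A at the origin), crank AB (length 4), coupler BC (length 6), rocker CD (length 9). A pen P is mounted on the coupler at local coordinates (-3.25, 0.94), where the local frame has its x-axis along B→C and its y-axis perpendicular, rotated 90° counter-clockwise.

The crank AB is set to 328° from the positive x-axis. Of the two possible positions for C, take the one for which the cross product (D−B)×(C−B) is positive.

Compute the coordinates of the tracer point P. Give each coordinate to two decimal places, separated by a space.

A=(0,0), D=(12.00,0)
B = A + 4.00·(cos328°, sin328°) = (3.3922, -2.1197)
|BD| = 8.8650
circle(B,6.00) ∩ circle(D,9.00): a=1.8944, h=5.6931
  candidates: C₊=(3.8704,3.8612) cross=50.469; C₋=(6.5929,-7.1947) cross=-50.469
  mode + wants cross > 0 → take C=(3.8704,3.8612) (cross=50.469)
ex = (C−B)/|BC| = (0.0797,0.9968); ey = (-0.9968,0.0797)
P = B + -3.25·ex + 0.94·ey = (2.1962,-5.2844)

2.20 -5.28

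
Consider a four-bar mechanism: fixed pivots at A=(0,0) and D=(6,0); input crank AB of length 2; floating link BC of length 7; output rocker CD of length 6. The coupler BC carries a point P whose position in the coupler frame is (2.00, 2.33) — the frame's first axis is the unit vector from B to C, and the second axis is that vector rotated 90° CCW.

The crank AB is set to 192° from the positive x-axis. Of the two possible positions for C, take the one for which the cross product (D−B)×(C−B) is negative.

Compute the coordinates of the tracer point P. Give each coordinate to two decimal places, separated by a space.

A=(0,0), D=(6.00,0)
B = A + 2.00·(cos192°, sin192°) = (-1.9563, -0.4158)
|BD| = 7.9672
circle(B,7.00) ∩ circle(D,6.00): a=4.7994, h=5.0956
  candidates: C₊=(2.5706,4.9234) cross=40.598; C₋=(3.1025,-5.2540) cross=-40.598
  mode - wants cross < 0 → take C=(3.1025,-5.2540) (cross=-40.598)
ex = (C−B)/|BC| = (0.7227,-0.6912); ey = (0.6912,0.7227)
P = B + 2.00·ex + 2.33·ey = (1.0995,-0.1143)

1.10 -0.11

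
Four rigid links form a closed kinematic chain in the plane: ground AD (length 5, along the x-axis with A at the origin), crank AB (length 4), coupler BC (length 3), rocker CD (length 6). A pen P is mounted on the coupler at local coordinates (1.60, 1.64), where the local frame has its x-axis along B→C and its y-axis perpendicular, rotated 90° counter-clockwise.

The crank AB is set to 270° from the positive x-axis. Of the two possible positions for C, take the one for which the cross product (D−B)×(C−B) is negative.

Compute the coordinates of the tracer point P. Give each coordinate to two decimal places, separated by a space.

A=(0,0), D=(5.00,0)
B = A + 4.00·(cos270°, sin270°) = (-0.0000, -4.0000)
|BD| = 6.4031
circle(B,3.00) ∩ circle(D,6.00): a=1.0932, h=2.7937
  candidates: C₊=(-0.8916,-1.1355) cross=17.889; C₋=(2.5989,-5.4986) cross=-17.889
  mode - wants cross < 0 → take C=(2.5989,-5.4986) (cross=-17.889)
ex = (C−B)/|BC| = (0.8663,-0.4995); ey = (0.4995,0.8663)
P = B + 1.60·ex + 1.64·ey = (2.2053,-3.3785)

2.21 -3.38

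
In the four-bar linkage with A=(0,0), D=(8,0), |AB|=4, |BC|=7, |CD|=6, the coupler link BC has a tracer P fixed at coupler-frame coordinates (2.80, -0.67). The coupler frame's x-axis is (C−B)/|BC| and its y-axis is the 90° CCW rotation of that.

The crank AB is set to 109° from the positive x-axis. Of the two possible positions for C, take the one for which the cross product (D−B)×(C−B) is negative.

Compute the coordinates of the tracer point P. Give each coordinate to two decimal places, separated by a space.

A=(0,0), D=(8.00,0)
B = A + 4.00·(cos109°, sin109°) = (-1.3023, 3.7821)
|BD| = 10.0417
circle(B,7.00) ∩ circle(D,6.00): a=5.6682, h=4.1075
  candidates: C₊=(5.4955,5.4523) cross=41.247; C₋=(2.4014,-2.1578) cross=-41.247
  mode - wants cross < 0 → take C=(2.4014,-2.1578) (cross=-41.247)
ex = (C−B)/|BC| = (0.5291,-0.8486); ey = (0.8486,0.5291)
P = B + 2.80·ex + -0.67·ey = (-0.3893,1.0516)

-0.39 1.05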